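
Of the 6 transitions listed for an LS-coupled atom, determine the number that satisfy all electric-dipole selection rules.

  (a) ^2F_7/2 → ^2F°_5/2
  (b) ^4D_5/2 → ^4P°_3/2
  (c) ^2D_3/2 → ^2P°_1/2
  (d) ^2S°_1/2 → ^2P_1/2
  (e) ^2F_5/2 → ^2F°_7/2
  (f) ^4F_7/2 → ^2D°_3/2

(a) allowed
(b) allowed
(c) allowed
(d) allowed
(e) allowed
(f) forbidden (ΔS, ΔJ fail)
Total allowed: 5 of 6.

5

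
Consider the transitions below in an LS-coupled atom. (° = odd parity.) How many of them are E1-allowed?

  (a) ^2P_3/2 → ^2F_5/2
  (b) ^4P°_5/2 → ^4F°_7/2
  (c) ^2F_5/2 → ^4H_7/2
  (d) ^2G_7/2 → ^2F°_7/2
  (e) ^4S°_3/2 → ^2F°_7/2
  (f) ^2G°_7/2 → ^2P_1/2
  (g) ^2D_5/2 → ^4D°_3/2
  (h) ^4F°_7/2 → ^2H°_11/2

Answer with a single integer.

1

(a) forbidden (parity, ΔL fail)
(b) forbidden (parity, ΔL fail)
(c) forbidden (parity, ΔS, ΔL fail)
(d) allowed
(e) forbidden (parity, ΔS, ΔL, ΔJ fail)
(f) forbidden (ΔL, ΔJ fail)
(g) forbidden (ΔS fails)
(h) forbidden (parity, ΔS, ΔL, ΔJ fail)
Total allowed: 1 of 8.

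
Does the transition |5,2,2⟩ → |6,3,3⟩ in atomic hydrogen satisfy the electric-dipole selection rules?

l: 2 → 3 (Δl = +1). Δl = ±1 ✓.
Δm_l = 3 − (2) = +1. E1 requires Δm_l = 0, ±1: ✓.
All E1 selection rules are satisfied.

allowed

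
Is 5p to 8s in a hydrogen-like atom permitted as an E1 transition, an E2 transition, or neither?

Δl = 0 − 1 = -1; l_i + l_f = 1.
E1 (Δl = ±1): satisfied.
E2 (Δl = 0,±2, l_i+l_f ≥ 2): not satisfied.

E1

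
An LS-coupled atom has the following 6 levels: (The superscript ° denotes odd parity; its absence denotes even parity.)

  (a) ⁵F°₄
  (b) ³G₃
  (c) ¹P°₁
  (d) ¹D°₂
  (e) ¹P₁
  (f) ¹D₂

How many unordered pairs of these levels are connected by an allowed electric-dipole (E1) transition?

4

(a)–(b): forbidden (ΔS).
(a)–(c): forbidden (parity, ΔS, ΔL, ΔJ).
(a)–(d): forbidden (parity, ΔS, ΔJ).
(a)–(e): forbidden (ΔS, ΔL, ΔJ).
(a)–(f): forbidden (ΔS, ΔJ).
(b)–(c): forbidden (ΔS, ΔL, ΔJ).
(b)–(d): forbidden (ΔS, ΔL).
(b)–(e): forbidden (parity, ΔS, ΔL, ΔJ).
(b)–(f): forbidden (parity, ΔS, ΔL).
(c)–(d): forbidden (parity).
(c)–(e): allowed.
(c)–(f): allowed.
(d)–(e): allowed.
(d)–(f): allowed.
(e)–(f): forbidden (parity).
Allowed pairs: 4 of 15.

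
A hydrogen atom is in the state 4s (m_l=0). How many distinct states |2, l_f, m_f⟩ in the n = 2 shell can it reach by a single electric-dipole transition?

E1 requires Δl = ±1, so l_f ∈ {-1, 1}; with 0 ≤ l_f ≤ n_f−1 = 1, the allowed l_f values are {1}.
For l_f = 1: m_f ∈ {m_i−1, m_i, m_i+1} ∩ [−1, 1] = {-1, 0, 1} → 3 states.
Total: 3.

3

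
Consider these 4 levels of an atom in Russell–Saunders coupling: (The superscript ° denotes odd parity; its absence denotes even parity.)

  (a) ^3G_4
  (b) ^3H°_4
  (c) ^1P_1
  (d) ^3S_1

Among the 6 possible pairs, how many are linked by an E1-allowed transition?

1

(a)–(b): allowed.
(a)–(c): forbidden (parity, ΔS, ΔL, ΔJ).
(a)–(d): forbidden (parity, ΔL, ΔJ).
(b)–(c): forbidden (ΔS, ΔL, ΔJ).
(b)–(d): forbidden (ΔL, ΔJ).
(c)–(d): forbidden (parity, ΔS).
Allowed pairs: 1 of 6.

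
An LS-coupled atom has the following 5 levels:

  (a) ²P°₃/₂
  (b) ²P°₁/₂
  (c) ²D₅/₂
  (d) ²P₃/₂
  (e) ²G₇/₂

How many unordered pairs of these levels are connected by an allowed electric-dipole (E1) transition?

3

(a)–(b): forbidden (parity).
(a)–(c): allowed.
(a)–(d): allowed.
(a)–(e): forbidden (ΔL, ΔJ).
(b)–(c): forbidden (ΔJ).
(b)–(d): allowed.
(b)–(e): forbidden (ΔL, ΔJ).
(c)–(d): forbidden (parity).
(c)–(e): forbidden (parity, ΔL).
(d)–(e): forbidden (parity, ΔL, ΔJ).
Allowed pairs: 3 of 10.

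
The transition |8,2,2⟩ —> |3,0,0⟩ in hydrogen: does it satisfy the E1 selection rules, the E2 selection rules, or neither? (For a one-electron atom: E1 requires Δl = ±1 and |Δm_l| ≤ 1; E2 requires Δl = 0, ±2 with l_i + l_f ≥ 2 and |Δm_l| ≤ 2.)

Δl = 0 − 2 = -2; l_i + l_f = 2.
Δm_l = -2.
E1 (Δl = ±1, |Δm_l| ≤ 1): not satisfied.
E2 (Δl = 0,±2, l_i+l_f ≥ 2, |Δm_l| ≤ 2): satisfied.

E2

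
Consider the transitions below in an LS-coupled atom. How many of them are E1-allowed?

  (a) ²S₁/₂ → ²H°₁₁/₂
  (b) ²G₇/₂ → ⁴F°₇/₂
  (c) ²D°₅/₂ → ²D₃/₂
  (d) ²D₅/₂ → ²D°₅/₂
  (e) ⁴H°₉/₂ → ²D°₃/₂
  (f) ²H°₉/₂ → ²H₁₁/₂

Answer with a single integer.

(a) forbidden (ΔL, ΔJ fail)
(b) forbidden (ΔS fails)
(c) allowed
(d) allowed
(e) forbidden (parity, ΔS, ΔL, ΔJ fail)
(f) allowed
Total allowed: 3 of 6.

3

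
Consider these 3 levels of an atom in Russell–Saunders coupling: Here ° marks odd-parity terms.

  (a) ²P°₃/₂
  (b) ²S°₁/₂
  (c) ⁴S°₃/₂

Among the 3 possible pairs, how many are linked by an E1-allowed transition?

(a)–(b): forbidden (parity).
(a)–(c): forbidden (parity, ΔS).
(b)–(c): forbidden (parity, ΔS, ΔL).
Allowed pairs: 0 of 3.

0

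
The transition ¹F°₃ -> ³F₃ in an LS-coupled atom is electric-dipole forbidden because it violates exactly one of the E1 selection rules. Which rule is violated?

Initial level: S=0, L=3, J=3, parity odd. Final level: S=1, L=3, J=3, parity even.
Parity must change: odd → even — passes.
ΔS = 0: S: 0 → 1 — fails.
ΔL = 0, ±1 (not L=0↔0): L: 3 → 3, ΔL = +0 — passes.
ΔJ = 0, ±1 (not J=0↔0): J: 3 → 3, ΔJ = +0 — passes.

the ΔS = 0 rule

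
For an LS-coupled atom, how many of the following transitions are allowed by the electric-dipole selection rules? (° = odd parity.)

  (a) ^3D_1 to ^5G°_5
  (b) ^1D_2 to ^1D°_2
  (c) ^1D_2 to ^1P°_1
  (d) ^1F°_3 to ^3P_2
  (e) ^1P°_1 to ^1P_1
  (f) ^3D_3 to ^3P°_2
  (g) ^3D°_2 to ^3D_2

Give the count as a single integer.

(a) forbidden (ΔS, ΔL, ΔJ fail)
(b) allowed
(c) allowed
(d) forbidden (ΔS, ΔL fail)
(e) allowed
(f) allowed
(g) allowed
Total allowed: 5 of 7.

5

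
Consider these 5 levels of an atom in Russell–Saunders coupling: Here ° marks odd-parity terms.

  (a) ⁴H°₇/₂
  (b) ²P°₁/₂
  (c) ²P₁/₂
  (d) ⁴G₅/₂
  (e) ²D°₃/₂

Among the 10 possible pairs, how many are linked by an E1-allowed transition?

(a)–(b): forbidden (parity, ΔS, ΔL, ΔJ).
(a)–(c): forbidden (ΔS, ΔL, ΔJ).
(a)–(d): allowed.
(a)–(e): forbidden (parity, ΔS, ΔL, ΔJ).
(b)–(c): allowed.
(b)–(d): forbidden (ΔS, ΔL, ΔJ).
(b)–(e): forbidden (parity).
(c)–(d): forbidden (parity, ΔS, ΔL, ΔJ).
(c)–(e): allowed.
(d)–(e): forbidden (ΔS, ΔL).
Allowed pairs: 3 of 10.

3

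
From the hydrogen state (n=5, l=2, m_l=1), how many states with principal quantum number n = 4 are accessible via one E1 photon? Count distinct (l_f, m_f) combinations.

5

E1 requires Δl = ±1, so l_f ∈ {1, 3}; with 0 ≤ l_f ≤ n_f−1 = 3, the allowed l_f values are {1, 3}.
For l_f = 1: m_f ∈ {m_i−1, m_i, m_i+1} ∩ [−1, 1] = {0, 1} → 2 states.
For l_f = 3: m_f ∈ {m_i−1, m_i, m_i+1} ∩ [−3, 3] = {0, 1, 2} → 3 states.
Total: 5.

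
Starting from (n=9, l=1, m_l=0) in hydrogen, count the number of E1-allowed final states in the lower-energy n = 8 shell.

E1 requires Δl = ±1, so l_f ∈ {0, 2}; with 0 ≤ l_f ≤ n_f−1 = 7, the allowed l_f values are {0, 2}.
For l_f = 0: m_f ∈ {m_i−1, m_i, m_i+1} ∩ [−0, 0] = {0} → 1 state.
For l_f = 2: m_f ∈ {m_i−1, m_i, m_i+1} ∩ [−2, 2] = {-1, 0, 1} → 3 states.
Total: 4.

4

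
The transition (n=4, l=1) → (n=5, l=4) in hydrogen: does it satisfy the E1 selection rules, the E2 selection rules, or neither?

neither

Δl = 4 − 1 = +3; l_i + l_f = 5.
E1 (Δl = ±1): not satisfied.
E2 (Δl = 0,±2, l_i+l_f ≥ 2): not satisfied.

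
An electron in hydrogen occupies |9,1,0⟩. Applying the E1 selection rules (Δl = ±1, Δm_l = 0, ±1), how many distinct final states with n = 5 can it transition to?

4

E1 requires Δl = ±1, so l_f ∈ {0, 2}; with 0 ≤ l_f ≤ n_f−1 = 4, the allowed l_f values are {0, 2}.
For l_f = 0: m_f ∈ {m_i−1, m_i, m_i+1} ∩ [−0, 0] = {0} → 1 state.
For l_f = 2: m_f ∈ {m_i−1, m_i, m_i+1} ∩ [−2, 2] = {-1, 0, 1} → 3 states.
Total: 4.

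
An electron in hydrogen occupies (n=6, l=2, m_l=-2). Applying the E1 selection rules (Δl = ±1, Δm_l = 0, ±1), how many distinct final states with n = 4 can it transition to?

4

E1 requires Δl = ±1, so l_f ∈ {1, 3}; with 0 ≤ l_f ≤ n_f−1 = 3, the allowed l_f values are {1, 3}.
For l_f = 1: m_f ∈ {m_i−1, m_i, m_i+1} ∩ [−1, 1] = {-1} → 1 state.
For l_f = 3: m_f ∈ {m_i−1, m_i, m_i+1} ∩ [−3, 3] = {-3, -2, -1} → 3 states.
Total: 4.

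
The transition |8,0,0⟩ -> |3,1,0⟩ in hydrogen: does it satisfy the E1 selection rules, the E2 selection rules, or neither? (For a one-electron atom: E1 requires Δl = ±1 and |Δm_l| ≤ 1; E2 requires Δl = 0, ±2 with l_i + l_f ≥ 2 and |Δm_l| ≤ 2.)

E1

Δl = 1 − 0 = +1; l_i + l_f = 1.
Δm_l = +0.
E1 (Δl = ±1, |Δm_l| ≤ 1): satisfied.
E2 (Δl = 0,±2, l_i+l_f ≥ 2, |Δm_l| ≤ 2): not satisfied.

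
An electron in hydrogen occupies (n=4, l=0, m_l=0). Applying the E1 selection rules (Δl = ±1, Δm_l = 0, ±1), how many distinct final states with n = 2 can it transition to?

E1 requires Δl = ±1, so l_f ∈ {-1, 1}; with 0 ≤ l_f ≤ n_f−1 = 1, the allowed l_f values are {1}.
For l_f = 1: m_f ∈ {m_i−1, m_i, m_i+1} ∩ [−1, 1] = {-1, 0, 1} → 3 states.
Total: 3.

3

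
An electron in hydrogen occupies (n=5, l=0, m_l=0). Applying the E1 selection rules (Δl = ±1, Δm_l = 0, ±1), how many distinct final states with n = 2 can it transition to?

E1 requires Δl = ±1, so l_f ∈ {-1, 1}; with 0 ≤ l_f ≤ n_f−1 = 1, the allowed l_f values are {1}.
For l_f = 1: m_f ∈ {m_i−1, m_i, m_i+1} ∩ [−1, 1] = {-1, 0, 1} → 3 states.
Total: 3.

3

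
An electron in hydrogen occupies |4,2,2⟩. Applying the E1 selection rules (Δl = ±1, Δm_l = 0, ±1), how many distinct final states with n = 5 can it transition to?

4

E1 requires Δl = ±1, so l_f ∈ {1, 3}; with 0 ≤ l_f ≤ n_f−1 = 4, the allowed l_f values are {1, 3}.
For l_f = 1: m_f ∈ {m_i−1, m_i, m_i+1} ∩ [−1, 1] = {1} → 1 state.
For l_f = 3: m_f ∈ {m_i−1, m_i, m_i+1} ∩ [−3, 3] = {1, 2, 3} → 3 states.
Total: 4.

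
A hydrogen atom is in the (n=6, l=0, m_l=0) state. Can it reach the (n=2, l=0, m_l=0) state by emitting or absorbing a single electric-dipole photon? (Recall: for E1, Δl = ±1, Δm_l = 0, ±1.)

Initial l = 0, final l = 0, so Δl = +0. E1 requires Δl = ±1: fails.
Δm_l = 0 − (0) = +0. E1 requires Δm_l = 0, ±1: ok.
The transition is electric-dipole forbidden.

forbidden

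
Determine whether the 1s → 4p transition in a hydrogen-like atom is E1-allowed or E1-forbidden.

l: 0 → 1 (Δl = +1). Δl = ±1 satisfied.
All E1 selection rules are satisfied.

allowed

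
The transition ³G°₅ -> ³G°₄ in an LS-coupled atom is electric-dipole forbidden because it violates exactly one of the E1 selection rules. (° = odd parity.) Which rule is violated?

parity

ΔJ = 0, ±1 (not J=0↔0): J: 5 → 4, ΔJ = -1 — passes.
ΔS = 0: S: 1 → 1 — passes.
Parity must change: odd → odd — fails.
ΔL = 0, ±1 (not L=0↔0): L: 4 → 4, ΔL = +0 — passes.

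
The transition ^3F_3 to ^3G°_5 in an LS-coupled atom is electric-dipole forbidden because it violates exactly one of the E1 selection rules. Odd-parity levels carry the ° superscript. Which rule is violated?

the ΔJ = 0, ±1 rule

Initial level: S=1, L=3, J=3, parity even. Final level: S=1, L=4, J=5, parity odd.
ΔJ = 0, ±1 (not J=0↔0): J: 3 → 5, ΔJ = +2 — violated.
Parity must change: even → odd — satisfied.
ΔS = 0: S: 1 → 1 — satisfied.
ΔL = 0, ±1 (not L=0↔0): L: 3 → 4, ΔL = +1 — satisfied.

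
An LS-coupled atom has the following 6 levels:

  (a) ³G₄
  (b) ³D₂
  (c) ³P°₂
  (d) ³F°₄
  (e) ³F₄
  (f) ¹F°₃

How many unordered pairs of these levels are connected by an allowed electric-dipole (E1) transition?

(a)–(b): forbidden (parity, ΔL, ΔJ).
(a)–(c): forbidden (ΔL, ΔJ).
(a)–(d): allowed.
(a)–(e): forbidden (parity).
(a)–(f): forbidden (ΔS).
(b)–(c): allowed.
(b)–(d): forbidden (ΔJ).
(b)–(e): forbidden (parity, ΔJ).
(b)–(f): forbidden (ΔS).
(c)–(d): forbidden (parity, ΔL, ΔJ).
(c)–(e): forbidden (ΔL, ΔJ).
(c)–(f): forbidden (parity, ΔS, ΔL).
(d)–(e): allowed.
(d)–(f): forbidden (parity, ΔS).
(e)–(f): forbidden (ΔS).
Allowed pairs: 3 of 15.

3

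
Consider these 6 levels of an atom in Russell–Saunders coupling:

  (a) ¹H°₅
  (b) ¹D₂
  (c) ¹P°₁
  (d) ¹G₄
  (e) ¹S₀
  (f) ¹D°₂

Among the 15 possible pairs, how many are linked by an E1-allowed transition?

4

(a)–(b): forbidden (ΔL, ΔJ).
(a)–(c): forbidden (parity, ΔL, ΔJ).
(a)–(d): allowed.
(a)–(e): forbidden (ΔL, ΔJ).
(a)–(f): forbidden (parity, ΔL, ΔJ).
(b)–(c): allowed.
(b)–(d): forbidden (parity, ΔL, ΔJ).
(b)–(e): forbidden (parity, ΔL, ΔJ).
(b)–(f): allowed.
(c)–(d): forbidden (ΔL, ΔJ).
(c)–(e): allowed.
(c)–(f): forbidden (parity).
(d)–(e): forbidden (parity, ΔL, ΔJ).
(d)–(f): forbidden (ΔL, ΔJ).
(e)–(f): forbidden (ΔL, ΔJ).
Allowed pairs: 4 of 15.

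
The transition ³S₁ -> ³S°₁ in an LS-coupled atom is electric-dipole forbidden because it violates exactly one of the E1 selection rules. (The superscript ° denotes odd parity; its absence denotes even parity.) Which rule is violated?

Reading off the term symbols: S 1→1, L 0→0, J 1→1, parity even→odd.
Parity must change: even → odd — ✓.
ΔS = 0: S: 1 → 1 — ✓.
ΔL = 0, ±1 (not L=0↔0): L: 0 → 0, ΔL = +0 — ✗.
ΔJ = 0, ±1 (not J=0↔0): J: 1 → 1, ΔJ = +0 — ✓.

the L=0 ↔ L=0 exclusion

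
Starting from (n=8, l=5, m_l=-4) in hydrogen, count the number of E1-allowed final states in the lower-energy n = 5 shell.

2

E1 requires Δl = ±1, so l_f ∈ {4, 6}; with 0 ≤ l_f ≤ n_f−1 = 4, the allowed l_f values are {4}.
For l_f = 4: m_f ∈ {m_i−1, m_i, m_i+1} ∩ [−4, 4] = {-4, -3} → 2 states.
Total: 2.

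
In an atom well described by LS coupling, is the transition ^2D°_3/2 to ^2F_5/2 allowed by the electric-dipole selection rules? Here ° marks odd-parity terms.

allowed

Reading off the term symbols: S 1/2→1/2, L 2→3, J 3/2→5/2, parity odd→even.
ΔL = 0, ±1 (not L=0↔0): L: 2 → 3, ΔL = +1 — passes.
ΔJ = 0, ±1 (not J=0↔0): J: 3/2 → 5/2, ΔJ = +1 — passes.
Parity must change: odd → even — passes.
ΔS = 0: S: 1/2 → 1/2 — passes.
All four E1 rules are satisfied.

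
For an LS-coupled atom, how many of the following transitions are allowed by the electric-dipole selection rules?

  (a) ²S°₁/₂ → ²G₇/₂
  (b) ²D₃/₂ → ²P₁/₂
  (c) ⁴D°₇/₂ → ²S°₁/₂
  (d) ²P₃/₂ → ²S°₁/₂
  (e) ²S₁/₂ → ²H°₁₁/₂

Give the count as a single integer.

1

(a) forbidden (ΔL, ΔJ fail)
(b) forbidden (parity fails)
(c) forbidden (parity, ΔS, ΔL, ΔJ fail)
(d) allowed
(e) forbidden (ΔL, ΔJ fail)
Total allowed: 1 of 5.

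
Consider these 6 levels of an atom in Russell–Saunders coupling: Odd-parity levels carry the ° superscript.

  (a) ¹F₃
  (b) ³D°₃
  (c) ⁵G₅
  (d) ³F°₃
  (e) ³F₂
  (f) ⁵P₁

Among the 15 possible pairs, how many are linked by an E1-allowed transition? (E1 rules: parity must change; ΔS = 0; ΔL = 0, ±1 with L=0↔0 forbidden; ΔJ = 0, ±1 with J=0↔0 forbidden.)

(a)–(b): forbidden (ΔS).
(a)–(c): forbidden (parity, ΔS, ΔJ).
(a)–(d): forbidden (ΔS).
(a)–(e): forbidden (parity, ΔS).
(a)–(f): forbidden (parity, ΔS, ΔL, ΔJ).
(b)–(c): forbidden (ΔS, ΔL, ΔJ).
(b)–(d): forbidden (parity).
(b)–(e): allowed.
(b)–(f): forbidden (ΔS, ΔJ).
(c)–(d): forbidden (ΔS, ΔJ).
(c)–(e): forbidden (parity, ΔS, ΔJ).
(c)–(f): forbidden (parity, ΔL, ΔJ).
(d)–(e): allowed.
(d)–(f): forbidden (ΔS, ΔL, ΔJ).
(e)–(f): forbidden (parity, ΔS, ΔL).
Allowed pairs: 2 of 15.

2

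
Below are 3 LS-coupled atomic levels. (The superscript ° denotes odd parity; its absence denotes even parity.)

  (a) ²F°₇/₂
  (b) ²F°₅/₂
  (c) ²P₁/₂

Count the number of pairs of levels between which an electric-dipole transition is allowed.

(a)–(b): forbidden (parity).
(a)–(c): forbidden (ΔL, ΔJ).
(b)–(c): forbidden (ΔL, ΔJ).
Allowed pairs: 0 of 3.

0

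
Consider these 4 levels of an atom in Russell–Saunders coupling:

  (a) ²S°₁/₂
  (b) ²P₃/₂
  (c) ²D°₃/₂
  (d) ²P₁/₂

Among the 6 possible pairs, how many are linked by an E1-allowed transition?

4

(a)–(b): allowed.
(a)–(c): forbidden (parity, ΔL).
(a)–(d): allowed.
(b)–(c): allowed.
(b)–(d): forbidden (parity).
(c)–(d): allowed.
Allowed pairs: 4 of 6.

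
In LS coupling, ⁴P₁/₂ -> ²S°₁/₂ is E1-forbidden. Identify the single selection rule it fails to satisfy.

ΔL = 0, ±1 (not L=0↔0): L: 1 → 0, ΔL = -1 — ok.
ΔJ = 0, ±1 (not J=0↔0): J: 1/2 → 1/2, ΔJ = +0 — ok.
Parity must change: even → odd — ok.
ΔS = 0: S: 3/2 → 1/2 — fails.

the ΔS = 0 rule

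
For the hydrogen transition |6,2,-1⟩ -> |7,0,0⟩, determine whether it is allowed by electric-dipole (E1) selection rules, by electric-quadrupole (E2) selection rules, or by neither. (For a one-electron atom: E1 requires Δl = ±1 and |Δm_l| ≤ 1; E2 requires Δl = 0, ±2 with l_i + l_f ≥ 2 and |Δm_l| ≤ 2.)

E2

Δl = 0 − 2 = -2; l_i + l_f = 2.
Δm_l = +1.
E1 (Δl = ±1, |Δm_l| ≤ 1): not satisfied.
E2 (Δl = 0,±2, l_i+l_f ≥ 2, |Δm_l| ≤ 2): satisfied.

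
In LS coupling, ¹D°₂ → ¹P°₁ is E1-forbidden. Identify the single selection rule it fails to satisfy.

Initial level: S=0, L=2, J=2, parity odd. Final level: S=0, L=1, J=1, parity odd.
Parity must change: odd → odd — fails.
ΔS = 0: S: 0 → 0 — ok.
ΔJ = 0, ±1 (not J=0↔0): J: 2 → 1, ΔJ = -1 — ok.
ΔL = 0, ±1 (not L=0↔0): L: 2 → 1, ΔL = -1 — ok.

parity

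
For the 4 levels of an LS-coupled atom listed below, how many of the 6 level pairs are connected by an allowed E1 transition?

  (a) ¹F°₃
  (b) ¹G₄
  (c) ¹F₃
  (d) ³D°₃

2

(a)–(b): allowed.
(a)–(c): allowed.
(a)–(d): forbidden (parity, ΔS).
(b)–(c): forbidden (parity).
(b)–(d): forbidden (ΔS, ΔL).
(c)–(d): forbidden (ΔS).
Allowed pairs: 2 of 6.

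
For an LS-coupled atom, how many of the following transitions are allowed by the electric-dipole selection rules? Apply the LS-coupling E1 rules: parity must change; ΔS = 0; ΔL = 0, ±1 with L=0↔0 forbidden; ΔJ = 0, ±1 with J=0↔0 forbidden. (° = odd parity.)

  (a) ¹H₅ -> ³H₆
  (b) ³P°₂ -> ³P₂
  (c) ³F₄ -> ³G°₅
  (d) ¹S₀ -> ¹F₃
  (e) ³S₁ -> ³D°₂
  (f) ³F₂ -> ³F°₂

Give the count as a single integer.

3

(a) forbidden (parity, ΔS fail)
(b) allowed
(c) allowed
(d) forbidden (parity, ΔL, ΔJ fail)
(e) forbidden (ΔL fails)
(f) allowed
Total allowed: 3 of 6.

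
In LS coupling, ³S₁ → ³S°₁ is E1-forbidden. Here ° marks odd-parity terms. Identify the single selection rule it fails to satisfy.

Reading off the term symbols: S 1→1, L 0→0, J 1→1, parity even→odd.
ΔS = 0: S: 1 → 1 — satisfied.
ΔJ = 0, ±1 (not J=0↔0): J: 1 → 1, ΔJ = +0 — satisfied.
Parity must change: even → odd — satisfied.
ΔL = 0, ±1 (not L=0↔0): L: 0 → 0, ΔL = +0 — violated.

the L=0 ↔ L=0 exclusion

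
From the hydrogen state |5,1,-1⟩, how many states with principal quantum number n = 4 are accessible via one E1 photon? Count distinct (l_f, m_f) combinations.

E1 requires Δl = ±1, so l_f ∈ {0, 2}; with 0 ≤ l_f ≤ n_f−1 = 3, the allowed l_f values are {0, 2}.
For l_f = 0: m_f ∈ {m_i−1, m_i, m_i+1} ∩ [−0, 0] = {0} → 1 state.
For l_f = 2: m_f ∈ {m_i−1, m_i, m_i+1} ∩ [−2, 2] = {-2, -1, 0} → 3 states.
Total: 4.

4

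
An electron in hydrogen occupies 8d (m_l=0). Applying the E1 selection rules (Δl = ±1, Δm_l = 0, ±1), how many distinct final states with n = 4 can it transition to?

E1 requires Δl = ±1, so l_f ∈ {1, 3}; with 0 ≤ l_f ≤ n_f−1 = 3, the allowed l_f values are {1, 3}.
For l_f = 1: m_f ∈ {m_i−1, m_i, m_i+1} ∩ [−1, 1] = {-1, 0, 1} → 3 states.
For l_f = 3: m_f ∈ {m_i−1, m_i, m_i+1} ∩ [−3, 3] = {-1, 0, 1} → 3 states.
Total: 6.

6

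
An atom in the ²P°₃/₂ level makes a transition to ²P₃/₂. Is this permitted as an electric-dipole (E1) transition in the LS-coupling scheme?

allowed

ΔJ = 0, ±1 (not J=0↔0): J: 3/2 → 3/2, ΔJ = +0 — ok.
ΔS = 0: S: 1/2 → 1/2 — ok.
ΔL = 0, ±1 (not L=0↔0): L: 1 → 1, ΔL = +0 — ok.
Parity must change: odd → even — ok.
All four E1 rules are satisfied.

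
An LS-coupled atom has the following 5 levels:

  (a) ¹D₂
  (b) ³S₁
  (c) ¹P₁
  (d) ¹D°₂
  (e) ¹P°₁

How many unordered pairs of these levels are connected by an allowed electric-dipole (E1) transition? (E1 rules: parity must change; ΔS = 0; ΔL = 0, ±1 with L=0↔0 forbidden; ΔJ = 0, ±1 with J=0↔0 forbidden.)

4

(a)–(b): forbidden (parity, ΔS, ΔL).
(a)–(c): forbidden (parity).
(a)–(d): allowed.
(a)–(e): allowed.
(b)–(c): forbidden (parity, ΔS).
(b)–(d): forbidden (ΔS, ΔL).
(b)–(e): forbidden (ΔS).
(c)–(d): allowed.
(c)–(e): allowed.
(d)–(e): forbidden (parity).
Allowed pairs: 4 of 10.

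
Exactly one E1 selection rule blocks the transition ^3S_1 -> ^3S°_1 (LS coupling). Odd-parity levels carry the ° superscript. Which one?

the L=0 ↔ L=0 exclusion

Initial level: S=1, L=0, J=1, parity even. Final level: S=1, L=0, J=1, parity odd.
ΔJ = 0, ±1 (not J=0↔0): J: 1 → 1, ΔJ = +0 — satisfied.
Parity must change: even → odd — satisfied.
ΔS = 0: S: 1 → 1 — satisfied.
ΔL = 0, ±1 (not L=0↔0): L: 0 → 0, ΔL = +0 — violated.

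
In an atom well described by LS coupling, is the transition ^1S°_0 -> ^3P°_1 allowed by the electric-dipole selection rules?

Reading off the term symbols: S 0→1, L 0→1, J 0→1, parity odd→odd.
Parity must change: odd → odd — fails.
ΔS = 0: S: 0 → 1 — fails.
ΔL = 0, ±1 (not L=0↔0): L: 0 → 1, ΔL = +1 — passes.
ΔJ = 0, ±1 (not J=0↔0): J: 0 → 1, ΔJ = +1 — passes.
Rule(s) violated: parity, ΔS.

forbidden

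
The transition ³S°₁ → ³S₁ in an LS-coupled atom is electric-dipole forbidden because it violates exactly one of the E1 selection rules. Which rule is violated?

ΔL = 0, ±1 (not L=0↔0): L: 0 → 0, ΔL = +0 — violated.
ΔJ = 0, ±1 (not J=0↔0): J: 1 → 1, ΔJ = +0 — satisfied.
Parity must change: odd → even — satisfied.
ΔS = 0: S: 1 → 1 — satisfied.

the L=0 ↔ L=0 exclusion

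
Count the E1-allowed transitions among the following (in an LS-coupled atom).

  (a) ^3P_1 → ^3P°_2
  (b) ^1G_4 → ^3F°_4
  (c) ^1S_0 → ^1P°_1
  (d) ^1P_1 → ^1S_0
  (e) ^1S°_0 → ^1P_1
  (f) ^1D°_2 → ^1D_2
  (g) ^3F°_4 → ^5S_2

(a) allowed
(b) forbidden (ΔS fails)
(c) allowed
(d) forbidden (parity fails)
(e) allowed
(f) allowed
(g) forbidden (ΔS, ΔL, ΔJ fail)
Total allowed: 4 of 7.

4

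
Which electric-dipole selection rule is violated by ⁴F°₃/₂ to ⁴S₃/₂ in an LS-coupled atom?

the ΔL = 0, ±1 rule

ΔJ = 0, ±1 (not J=0↔0): J: 3/2 → 3/2, ΔJ = +0 — satisfied.
Parity must change: odd → even — satisfied.
ΔS = 0: S: 3/2 → 3/2 — satisfied.
ΔL = 0, ±1 (not L=0↔0): L: 3 → 0, ΔL = -3 — violated.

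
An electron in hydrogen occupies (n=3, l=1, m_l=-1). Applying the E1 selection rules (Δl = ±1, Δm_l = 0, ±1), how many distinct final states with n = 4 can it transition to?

E1 requires Δl = ±1, so l_f ∈ {0, 2}; with 0 ≤ l_f ≤ n_f−1 = 3, the allowed l_f values are {0, 2}.
For l_f = 0: m_f ∈ {m_i−1, m_i, m_i+1} ∩ [−0, 0] = {0} → 1 state.
For l_f = 2: m_f ∈ {m_i−1, m_i, m_i+1} ∩ [−2, 2] = {-2, -1, 0} → 3 states.
Total: 4.

4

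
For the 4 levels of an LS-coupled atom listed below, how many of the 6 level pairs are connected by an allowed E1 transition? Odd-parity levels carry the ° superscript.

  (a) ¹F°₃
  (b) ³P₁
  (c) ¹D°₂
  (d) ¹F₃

2

(a)–(b): forbidden (ΔS, ΔL, ΔJ).
(a)–(c): forbidden (parity).
(a)–(d): allowed.
(b)–(c): forbidden (ΔS).
(b)–(d): forbidden (parity, ΔS, ΔL, ΔJ).
(c)–(d): allowed.
Allowed pairs: 2 of 6.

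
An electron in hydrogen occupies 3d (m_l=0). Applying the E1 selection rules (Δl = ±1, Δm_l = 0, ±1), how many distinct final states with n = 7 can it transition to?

E1 requires Δl = ±1, so l_f ∈ {1, 3}; with 0 ≤ l_f ≤ n_f−1 = 6, the allowed l_f values are {1, 3}.
For l_f = 1: m_f ∈ {m_i−1, m_i, m_i+1} ∩ [−1, 1] = {-1, 0, 1} → 3 states.
For l_f = 3: m_f ∈ {m_i−1, m_i, m_i+1} ∩ [−3, 3] = {-1, 0, 1} → 3 states.
Total: 6.

6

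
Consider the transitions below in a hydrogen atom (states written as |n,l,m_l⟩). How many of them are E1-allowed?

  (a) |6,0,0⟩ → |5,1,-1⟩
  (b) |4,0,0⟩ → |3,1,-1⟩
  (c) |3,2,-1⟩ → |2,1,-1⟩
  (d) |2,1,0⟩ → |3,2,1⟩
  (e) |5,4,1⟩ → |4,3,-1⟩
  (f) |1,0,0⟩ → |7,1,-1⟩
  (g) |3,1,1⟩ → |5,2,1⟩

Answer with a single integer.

(a) allowed
(b) allowed
(c) allowed
(d) allowed
(e) forbidden — Δm_l = -2 (E1 requires Δm_l = 0, ±1)
(f) allowed
(g) allowed
Total allowed: 6 of 7.

6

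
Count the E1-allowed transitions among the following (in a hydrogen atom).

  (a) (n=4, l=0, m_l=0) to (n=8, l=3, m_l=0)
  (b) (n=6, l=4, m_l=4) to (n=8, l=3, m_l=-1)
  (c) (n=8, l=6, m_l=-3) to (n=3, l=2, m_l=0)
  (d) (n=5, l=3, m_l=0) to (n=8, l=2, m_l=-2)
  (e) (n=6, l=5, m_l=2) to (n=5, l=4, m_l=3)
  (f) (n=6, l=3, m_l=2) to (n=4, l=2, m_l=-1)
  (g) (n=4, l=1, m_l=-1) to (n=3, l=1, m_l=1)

1

(a) forbidden — Δl = +3 (E1 requires Δl = ±1)
(b) forbidden — Δm_l = -5 (E1 requires Δm_l = 0, ±1)
(c) forbidden — Δl = -4 (E1 requires Δl = ±1); Δm_l = +3 (E1 requires Δm_l = 0, ±1)
(d) forbidden — Δm_l = -2 (E1 requires Δm_l = 0, ±1)
(e) allowed
(f) forbidden — Δm_l = -3 (E1 requires Δm_l = 0, ±1)
(g) forbidden — Δl = +0 (E1 requires Δl = ±1); Δm_l = +2 (E1 requires Δm_l = 0, ±1)
Total allowed: 1 of 7.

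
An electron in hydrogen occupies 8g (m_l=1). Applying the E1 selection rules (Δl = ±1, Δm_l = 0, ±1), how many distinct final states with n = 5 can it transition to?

3

E1 requires Δl = ±1, so l_f ∈ {3, 5}; with 0 ≤ l_f ≤ n_f−1 = 4, the allowed l_f values are {3}.
For l_f = 3: m_f ∈ {m_i−1, m_i, m_i+1} ∩ [−3, 3] = {0, 1, 2} → 3 states.
Total: 3.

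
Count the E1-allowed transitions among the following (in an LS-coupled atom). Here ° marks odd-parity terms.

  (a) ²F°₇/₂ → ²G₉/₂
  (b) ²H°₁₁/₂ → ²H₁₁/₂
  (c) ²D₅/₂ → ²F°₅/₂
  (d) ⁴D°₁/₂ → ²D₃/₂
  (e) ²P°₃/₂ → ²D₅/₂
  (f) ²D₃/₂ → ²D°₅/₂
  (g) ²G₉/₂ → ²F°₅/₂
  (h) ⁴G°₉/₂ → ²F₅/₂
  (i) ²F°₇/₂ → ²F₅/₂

6

(a) allowed
(b) allowed
(c) allowed
(d) forbidden (ΔS fails)
(e) allowed
(f) allowed
(g) forbidden (ΔJ fails)
(h) forbidden (ΔS, ΔJ fail)
(i) allowed
Total allowed: 6 of 9.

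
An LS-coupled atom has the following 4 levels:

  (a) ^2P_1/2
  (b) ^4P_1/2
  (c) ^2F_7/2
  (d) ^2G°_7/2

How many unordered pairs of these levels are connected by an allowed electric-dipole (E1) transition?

(a)–(b): forbidden (parity, ΔS).
(a)–(c): forbidden (parity, ΔL, ΔJ).
(a)–(d): forbidden (ΔL, ΔJ).
(b)–(c): forbidden (parity, ΔS, ΔL, ΔJ).
(b)–(d): forbidden (ΔS, ΔL, ΔJ).
(c)–(d): allowed.
Allowed pairs: 1 of 6.

1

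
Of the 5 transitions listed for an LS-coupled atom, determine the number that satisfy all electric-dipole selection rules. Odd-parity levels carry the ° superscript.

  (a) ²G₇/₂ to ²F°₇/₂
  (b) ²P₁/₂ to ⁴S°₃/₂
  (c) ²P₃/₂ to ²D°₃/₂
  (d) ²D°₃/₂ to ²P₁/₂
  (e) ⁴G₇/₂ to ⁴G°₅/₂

(a) allowed
(b) forbidden (ΔS fails)
(c) allowed
(d) allowed
(e) allowed
Total allowed: 4 of 5.

4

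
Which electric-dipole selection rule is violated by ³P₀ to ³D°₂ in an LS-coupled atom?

Parity must change: even → odd — satisfied.
ΔS = 0: S: 1 → 1 — satisfied.
ΔL = 0, ±1 (not L=0↔0): L: 1 → 2, ΔL = +1 — satisfied.
ΔJ = 0, ±1 (not J=0↔0): J: 0 → 2, ΔJ = +2 — violated.

the ΔJ = 0, ±1 rule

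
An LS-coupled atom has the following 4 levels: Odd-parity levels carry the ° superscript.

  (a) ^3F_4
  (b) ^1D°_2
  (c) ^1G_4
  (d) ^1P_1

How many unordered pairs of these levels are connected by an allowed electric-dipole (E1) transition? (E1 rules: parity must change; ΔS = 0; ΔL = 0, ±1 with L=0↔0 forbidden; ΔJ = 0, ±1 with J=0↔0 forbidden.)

1

(a)–(b): forbidden (ΔS, ΔJ).
(a)–(c): forbidden (parity, ΔS).
(a)–(d): forbidden (parity, ΔS, ΔL, ΔJ).
(b)–(c): forbidden (ΔL, ΔJ).
(b)–(d): allowed.
(c)–(d): forbidden (parity, ΔL, ΔJ).
Allowed pairs: 1 of 6.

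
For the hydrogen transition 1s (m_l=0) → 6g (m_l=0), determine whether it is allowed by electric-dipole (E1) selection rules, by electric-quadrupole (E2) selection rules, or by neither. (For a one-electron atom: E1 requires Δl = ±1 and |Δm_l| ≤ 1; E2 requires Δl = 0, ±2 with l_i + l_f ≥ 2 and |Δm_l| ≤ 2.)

Δl = 4 − 0 = +4; l_i + l_f = 4.
Δm_l = +0.
E1 (Δl = ±1, |Δm_l| ≤ 1): not satisfied.
E2 (Δl = 0,±2, l_i+l_f ≥ 2, |Δm_l| ≤ 2): not satisfied.

neither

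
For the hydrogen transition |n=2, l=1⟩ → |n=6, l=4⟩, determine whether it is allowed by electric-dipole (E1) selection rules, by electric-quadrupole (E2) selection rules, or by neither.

Δl = 4 − 1 = +3; l_i + l_f = 5.
E1 (Δl = ±1): not satisfied.
E2 (Δl = 0,±2, l_i+l_f ≥ 2): not satisfied.

neither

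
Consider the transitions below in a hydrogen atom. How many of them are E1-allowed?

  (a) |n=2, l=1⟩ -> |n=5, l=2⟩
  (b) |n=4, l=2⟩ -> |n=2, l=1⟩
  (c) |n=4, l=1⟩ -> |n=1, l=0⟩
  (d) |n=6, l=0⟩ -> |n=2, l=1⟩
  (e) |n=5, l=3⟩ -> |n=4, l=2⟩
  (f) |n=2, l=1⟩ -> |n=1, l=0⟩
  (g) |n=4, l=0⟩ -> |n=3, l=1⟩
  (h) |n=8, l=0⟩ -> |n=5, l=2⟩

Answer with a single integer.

(a) allowed
(b) allowed
(c) allowed
(d) allowed
(e) allowed
(f) allowed
(g) allowed
(h) forbidden — Δl = +2 (E1 requires Δl = ±1)
Total allowed: 7 of 8.

7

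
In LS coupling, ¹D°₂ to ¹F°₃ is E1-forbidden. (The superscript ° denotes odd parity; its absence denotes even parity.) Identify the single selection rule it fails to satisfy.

parity

Reading off the term symbols: S 0→0, L 2→3, J 2→3, parity odd→odd.
ΔJ = 0, ±1 (not J=0↔0): J: 2 → 3, ΔJ = +1 — ok.
ΔL = 0, ±1 (not L=0↔0): L: 2 → 3, ΔL = +1 — ok.
Parity must change: odd → odd — fails.
ΔS = 0: S: 0 → 0 — ok.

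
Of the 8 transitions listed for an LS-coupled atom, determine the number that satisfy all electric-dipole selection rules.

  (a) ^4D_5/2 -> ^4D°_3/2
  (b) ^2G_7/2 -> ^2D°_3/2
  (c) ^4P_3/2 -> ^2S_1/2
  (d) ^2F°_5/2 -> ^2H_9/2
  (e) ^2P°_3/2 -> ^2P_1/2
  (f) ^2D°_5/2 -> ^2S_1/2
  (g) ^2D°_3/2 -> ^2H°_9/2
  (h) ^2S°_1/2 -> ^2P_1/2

3

(a) allowed
(b) forbidden (ΔL, ΔJ fail)
(c) forbidden (parity, ΔS fail)
(d) forbidden (ΔL, ΔJ fail)
(e) allowed
(f) forbidden (ΔL, ΔJ fail)
(g) forbidden (parity, ΔL, ΔJ fail)
(h) allowed
Total allowed: 3 of 8.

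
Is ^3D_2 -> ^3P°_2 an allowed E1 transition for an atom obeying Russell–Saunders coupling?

Parity must change: even → odd — satisfied.
ΔS = 0: S: 1 → 1 — satisfied.
ΔL = 0, ±1 (not L=0↔0): L: 2 → 1, ΔL = -1 — satisfied.
ΔJ = 0, ±1 (not J=0↔0): J: 2 → 2, ΔJ = +0 — satisfied.
All four E1 rules are satisfied.

allowed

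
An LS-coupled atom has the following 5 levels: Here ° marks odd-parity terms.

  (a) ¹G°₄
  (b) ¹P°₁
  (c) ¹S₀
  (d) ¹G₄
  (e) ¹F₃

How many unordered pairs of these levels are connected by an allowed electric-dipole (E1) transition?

(a)–(b): forbidden (parity, ΔL, ΔJ).
(a)–(c): forbidden (ΔL, ΔJ).
(a)–(d): allowed.
(a)–(e): allowed.
(b)–(c): allowed.
(b)–(d): forbidden (ΔL, ΔJ).
(b)–(e): forbidden (ΔL, ΔJ).
(c)–(d): forbidden (parity, ΔL, ΔJ).
(c)–(e): forbidden (parity, ΔL, ΔJ).
(d)–(e): forbidden (parity).
Allowed pairs: 3 of 10.

3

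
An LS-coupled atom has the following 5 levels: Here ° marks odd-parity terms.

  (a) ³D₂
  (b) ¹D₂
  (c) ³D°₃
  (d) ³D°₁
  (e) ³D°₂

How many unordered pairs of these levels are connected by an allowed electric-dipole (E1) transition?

3

(a)–(b): forbidden (parity, ΔS).
(a)–(c): allowed.
(a)–(d): allowed.
(a)–(e): allowed.
(b)–(c): forbidden (ΔS).
(b)–(d): forbidden (ΔS).
(b)–(e): forbidden (ΔS).
(c)–(d): forbidden (parity, ΔJ).
(c)–(e): forbidden (parity).
(d)–(e): forbidden (parity).
Allowed pairs: 3 of 10.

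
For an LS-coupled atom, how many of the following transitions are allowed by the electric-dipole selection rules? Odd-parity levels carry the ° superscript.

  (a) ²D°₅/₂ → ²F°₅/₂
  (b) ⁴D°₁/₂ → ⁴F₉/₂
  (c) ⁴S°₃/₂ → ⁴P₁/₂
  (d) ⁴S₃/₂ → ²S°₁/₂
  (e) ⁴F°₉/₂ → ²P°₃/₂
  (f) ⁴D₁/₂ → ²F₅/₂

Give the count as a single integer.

(a) forbidden (parity fails)
(b) forbidden (ΔJ fails)
(c) allowed
(d) forbidden (ΔS, ΔL fail)
(e) forbidden (parity, ΔS, ΔL, ΔJ fail)
(f) forbidden (parity, ΔS, ΔJ fail)
Total allowed: 1 of 6.

1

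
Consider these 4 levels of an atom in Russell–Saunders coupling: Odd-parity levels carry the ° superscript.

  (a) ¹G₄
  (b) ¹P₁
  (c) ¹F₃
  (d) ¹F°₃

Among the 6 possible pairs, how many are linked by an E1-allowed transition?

(a)–(b): forbidden (parity, ΔL, ΔJ).
(a)–(c): forbidden (parity).
(a)–(d): allowed.
(b)–(c): forbidden (parity, ΔL, ΔJ).
(b)–(d): forbidden (ΔL, ΔJ).
(c)–(d): allowed.
Allowed pairs: 2 of 6.

2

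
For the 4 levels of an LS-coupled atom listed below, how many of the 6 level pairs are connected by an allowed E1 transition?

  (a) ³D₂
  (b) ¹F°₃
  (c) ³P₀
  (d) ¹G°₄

0

(a)–(b): forbidden (ΔS).
(a)–(c): forbidden (parity, ΔJ).
(a)–(d): forbidden (ΔS, ΔL, ΔJ).
(b)–(c): forbidden (ΔS, ΔL, ΔJ).
(b)–(d): forbidden (parity).
(c)–(d): forbidden (ΔS, ΔL, ΔJ).
Allowed pairs: 0 of 6.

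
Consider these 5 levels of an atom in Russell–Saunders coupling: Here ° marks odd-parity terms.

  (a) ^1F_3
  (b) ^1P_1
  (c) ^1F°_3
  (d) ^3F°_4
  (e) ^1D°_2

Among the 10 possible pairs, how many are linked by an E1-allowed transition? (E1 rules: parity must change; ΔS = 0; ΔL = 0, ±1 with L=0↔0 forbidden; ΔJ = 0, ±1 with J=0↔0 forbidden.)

(a)–(b): forbidden (parity, ΔL, ΔJ).
(a)–(c): allowed.
(a)–(d): forbidden (ΔS).
(a)–(e): allowed.
(b)–(c): forbidden (ΔL, ΔJ).
(b)–(d): forbidden (ΔS, ΔL, ΔJ).
(b)–(e): allowed.
(c)–(d): forbidden (parity, ΔS).
(c)–(e): forbidden (parity).
(d)–(e): forbidden (parity, ΔS, ΔJ).
Allowed pairs: 3 of 10.

3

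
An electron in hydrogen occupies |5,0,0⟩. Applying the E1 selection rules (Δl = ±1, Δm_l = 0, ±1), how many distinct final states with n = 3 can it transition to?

E1 requires Δl = ±1, so l_f ∈ {-1, 1}; with 0 ≤ l_f ≤ n_f−1 = 2, the allowed l_f values are {1}.
For l_f = 1: m_f ∈ {m_i−1, m_i, m_i+1} ∩ [−1, 1] = {-1, 0, 1} → 3 states.
Total: 3.

3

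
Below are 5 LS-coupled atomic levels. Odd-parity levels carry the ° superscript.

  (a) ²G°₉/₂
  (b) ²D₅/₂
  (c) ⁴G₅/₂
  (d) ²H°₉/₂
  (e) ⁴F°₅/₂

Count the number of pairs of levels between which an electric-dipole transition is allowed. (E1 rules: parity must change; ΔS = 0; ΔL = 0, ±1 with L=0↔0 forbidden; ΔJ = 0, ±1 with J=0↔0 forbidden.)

(a)–(b): forbidden (ΔL, ΔJ).
(a)–(c): forbidden (ΔS, ΔJ).
(a)–(d): forbidden (parity).
(a)–(e): forbidden (parity, ΔS, ΔJ).
(b)–(c): forbidden (parity, ΔS, ΔL).
(b)–(d): forbidden (ΔL, ΔJ).
(b)–(e): forbidden (ΔS).
(c)–(d): forbidden (ΔS, ΔJ).
(c)–(e): allowed.
(d)–(e): forbidden (parity, ΔS, ΔL, ΔJ).
Allowed pairs: 1 of 10.

1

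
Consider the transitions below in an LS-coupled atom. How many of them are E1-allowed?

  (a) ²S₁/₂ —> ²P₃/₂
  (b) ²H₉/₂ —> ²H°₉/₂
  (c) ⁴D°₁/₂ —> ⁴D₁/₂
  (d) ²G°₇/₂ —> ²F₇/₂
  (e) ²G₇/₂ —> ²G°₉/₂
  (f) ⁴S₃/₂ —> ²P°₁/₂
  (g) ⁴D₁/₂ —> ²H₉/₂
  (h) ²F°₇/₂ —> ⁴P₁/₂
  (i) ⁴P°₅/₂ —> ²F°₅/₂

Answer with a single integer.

(a) forbidden (parity fails)
(b) allowed
(c) allowed
(d) allowed
(e) allowed
(f) forbidden (ΔS fails)
(g) forbidden (parity, ΔS, ΔL, ΔJ fail)
(h) forbidden (ΔS, ΔL, ΔJ fail)
(i) forbidden (parity, ΔS, ΔL fail)
Total allowed: 4 of 9.

4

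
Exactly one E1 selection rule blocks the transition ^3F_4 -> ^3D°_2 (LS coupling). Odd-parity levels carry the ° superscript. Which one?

the ΔJ = 0, ±1 rule

Initial level: S=1, L=3, J=4, parity even. Final level: S=1, L=2, J=2, parity odd.
ΔJ = 0, ±1 (not J=0↔0): J: 4 → 2, ΔJ = -2 — fails.
ΔS = 0: S: 1 → 1 — ok.
ΔL = 0, ±1 (not L=0↔0): L: 3 → 2, ΔL = -1 — ok.
Parity must change: even → odd — ok.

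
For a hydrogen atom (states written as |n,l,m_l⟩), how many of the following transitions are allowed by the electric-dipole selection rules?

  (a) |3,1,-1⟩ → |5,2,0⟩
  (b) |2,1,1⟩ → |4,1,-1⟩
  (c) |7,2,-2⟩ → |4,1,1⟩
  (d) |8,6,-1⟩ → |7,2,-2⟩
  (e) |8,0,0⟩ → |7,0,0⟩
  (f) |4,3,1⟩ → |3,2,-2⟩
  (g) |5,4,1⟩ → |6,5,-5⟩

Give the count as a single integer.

1

(a) allowed
(b) forbidden — Δl = +0 (E1 requires Δl = ±1); Δm_l = -2 (E1 requires Δm_l = 0, ±1)
(c) forbidden — Δm_l = +3 (E1 requires Δm_l = 0, ±1)
(d) forbidden — Δl = -4 (E1 requires Δl = ±1)
(e) forbidden — Δl = +0 (E1 requires Δl = ±1)
(f) forbidden — Δm_l = -3 (E1 requires Δm_l = 0, ±1)
(g) forbidden — Δm_l = -6 (E1 requires Δm_l = 0, ±1)
Total allowed: 1 of 7.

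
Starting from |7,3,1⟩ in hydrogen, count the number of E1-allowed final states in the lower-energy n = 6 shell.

E1 requires Δl = ±1, so l_f ∈ {2, 4}; with 0 ≤ l_f ≤ n_f−1 = 5, the allowed l_f values are {2, 4}.
For l_f = 2: m_f ∈ {m_i−1, m_i, m_i+1} ∩ [−2, 2] = {0, 1, 2} → 3 states.
For l_f = 4: m_f ∈ {m_i−1, m_i, m_i+1} ∩ [−4, 4] = {0, 1, 2} → 3 states.
Total: 6.

6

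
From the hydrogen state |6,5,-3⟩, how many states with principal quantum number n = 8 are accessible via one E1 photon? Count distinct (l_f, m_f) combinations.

E1 requires Δl = ±1, so l_f ∈ {4, 6}; with 0 ≤ l_f ≤ n_f−1 = 7, the allowed l_f values are {4, 6}.
For l_f = 4: m_f ∈ {m_i−1, m_i, m_i+1} ∩ [−4, 4] = {-4, -3, -2} → 3 states.
For l_f = 6: m_f ∈ {m_i−1, m_i, m_i+1} ∩ [−6, 6] = {-4, -3, -2} → 3 states.
Total: 6.

6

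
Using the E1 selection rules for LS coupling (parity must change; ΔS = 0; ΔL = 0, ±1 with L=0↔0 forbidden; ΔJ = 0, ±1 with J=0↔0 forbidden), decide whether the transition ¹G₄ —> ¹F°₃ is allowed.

Parity must change: even → odd — ✓.
ΔS = 0: S: 0 → 0 — ✓.
ΔL = 0, ±1 (not L=0↔0): L: 4 → 3, ΔL = -1 — ✓.
ΔJ = 0, ±1 (not J=0↔0): J: 4 → 3, ΔJ = -1 — ✓.
All four E1 rules are satisfied.

allowed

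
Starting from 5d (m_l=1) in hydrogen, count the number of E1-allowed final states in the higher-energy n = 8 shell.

E1 requires Δl = ±1, so l_f ∈ {1, 3}; with 0 ≤ l_f ≤ n_f−1 = 7, the allowed l_f values are {1, 3}.
For l_f = 1: m_f ∈ {m_i−1, m_i, m_i+1} ∩ [−1, 1] = {0, 1} → 2 states.
For l_f = 3: m_f ∈ {m_i−1, m_i, m_i+1} ∩ [−3, 3] = {0, 1, 2} → 3 states.
Total: 5.

5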